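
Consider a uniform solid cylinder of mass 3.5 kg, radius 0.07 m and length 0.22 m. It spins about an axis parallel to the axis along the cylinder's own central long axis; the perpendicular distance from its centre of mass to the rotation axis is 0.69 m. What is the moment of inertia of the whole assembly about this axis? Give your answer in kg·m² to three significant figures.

I_cm = (1/2)MR² = (1/2)(3.5)(0.07)² = 0.008575 kg·m²; centre at d = 0.69 m, so I = I_cm + Md² gives I = 0.008575 + (3.5)(0.69)² = 1.6749 kg·m².

1.67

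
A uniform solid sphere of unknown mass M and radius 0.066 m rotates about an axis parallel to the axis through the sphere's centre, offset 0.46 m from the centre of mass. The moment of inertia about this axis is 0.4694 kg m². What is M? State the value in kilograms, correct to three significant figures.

2.20

I = I_cm + Md² = (2/5)MR² + Md² = M·[0.4·(0.066)² + (0.46)²] = M·0.21334.
So M = 0.4694 / 0.21334 = 2.2002 kg.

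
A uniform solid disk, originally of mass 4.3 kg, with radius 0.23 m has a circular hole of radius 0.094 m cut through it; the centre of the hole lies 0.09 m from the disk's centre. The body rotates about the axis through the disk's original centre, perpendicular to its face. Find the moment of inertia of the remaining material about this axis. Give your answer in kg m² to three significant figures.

Unpierced body about its centre: I₀ = (1/2)MR² = (1/2)(4.3)(0.23)² = 0.11374 kg m².
The removed disk has mass m = M·(r/R)² = (4.3)(0.094/0.23)² = 0.71824 kg (same uniform areal density).
Its moment of inertia about the rotation axis (parallel-axis theorem): I_hole = (1/2)mr² + md² = (1/2)(0.71824)(0.094)² + (0.71824)(0.09)² = 0.0089909 kg m².
Treating the hole as negative mass, I = I₀ − I_hole = 0.11374 − 0.0089909 = 0.10474 kg m².

0.105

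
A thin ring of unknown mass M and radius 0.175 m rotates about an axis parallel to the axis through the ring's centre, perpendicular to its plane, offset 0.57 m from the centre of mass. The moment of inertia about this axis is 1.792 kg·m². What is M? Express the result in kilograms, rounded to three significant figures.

I = I_cm + Md² = MR² + Md² = M·[1·(0.175)² + (0.57)²] = M·0.35552.
So M = 1.792 / 0.35552 = 5.0404 kg.

5.04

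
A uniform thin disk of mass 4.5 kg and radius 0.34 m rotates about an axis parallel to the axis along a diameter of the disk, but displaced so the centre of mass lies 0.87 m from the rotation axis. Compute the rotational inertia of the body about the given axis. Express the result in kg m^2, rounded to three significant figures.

3.54

I_cm = (1/4)MR² = (1/4)(4.5)(0.34)² = 0.13005 kg m^2; centre at d = 0.87 m, so the parallel axis theorem gives I = 0.13005 + (4.5)(0.87)² = 3.5361 kg m^2.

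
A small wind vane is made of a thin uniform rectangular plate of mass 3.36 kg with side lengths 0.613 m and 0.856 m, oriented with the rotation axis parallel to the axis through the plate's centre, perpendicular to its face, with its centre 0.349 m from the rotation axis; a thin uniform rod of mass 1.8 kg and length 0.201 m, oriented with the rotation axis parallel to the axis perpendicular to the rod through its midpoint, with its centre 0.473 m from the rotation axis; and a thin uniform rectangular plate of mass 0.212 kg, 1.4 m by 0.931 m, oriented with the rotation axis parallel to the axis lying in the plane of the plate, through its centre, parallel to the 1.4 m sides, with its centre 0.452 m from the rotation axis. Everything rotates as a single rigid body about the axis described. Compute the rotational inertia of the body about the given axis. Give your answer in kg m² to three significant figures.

1.19

Rectangular plate: I_cm = (1/12)M(a²+b²) = (1/12)(3.36)[(0.613)² + (0.856)²] = 0.31038 kg m²; centre at d = 0.349 m, so the parallel axis theorem gives I = 0.31038 + (3.36)(0.349)² = 0.71963 kg m².
Thin rod: I_cm = (1/12)ML² = (1/12)(1.8)(0.201)² = 0.0060602 kg m²; centre at d = 0.473 m, so the parallel axis theorem gives I = 0.0060602 + (1.8)(0.473)² = 0.40877 kg m².
Rectangular plate: I_cm = (1/12)Mb² = (1/12)(0.212)(0.931)² = 0.015313 kg m²; centre at d = 0.452 m, so the parallel axis theorem gives I = 0.015313 + (0.212)(0.452)² = 0.058625 kg m².
Total I = 0.71963 + 0.40877 + 0.058625 = 1.187 kg m².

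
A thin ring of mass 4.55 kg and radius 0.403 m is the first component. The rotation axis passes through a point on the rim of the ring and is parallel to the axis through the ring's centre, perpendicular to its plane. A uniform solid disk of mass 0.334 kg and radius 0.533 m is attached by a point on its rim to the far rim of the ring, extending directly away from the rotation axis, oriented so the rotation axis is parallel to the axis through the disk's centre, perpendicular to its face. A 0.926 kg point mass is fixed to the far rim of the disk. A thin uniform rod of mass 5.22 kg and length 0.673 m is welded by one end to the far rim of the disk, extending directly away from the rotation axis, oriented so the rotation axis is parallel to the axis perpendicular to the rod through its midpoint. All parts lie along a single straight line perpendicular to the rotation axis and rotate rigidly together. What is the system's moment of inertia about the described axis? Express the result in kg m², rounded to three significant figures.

Thin ring: I_cm = MR² = (4.55)(0.403)² = 0.73896 kg m²; centre at d = 0.403 m, so the parallel axis theorem gives I = 0.73896 + (4.55)(0.403)² = 1.4779 kg m².
Solid disk: I_cm = (1/2)MR² = (1/2)(0.334)(0.533)² = 0.047443 kg m²; centre at d = 0.403 + 0.403 + 0.533 = 1.339 m, so the parallel axis theorem gives I = 0.047443 + (0.334)(1.339)² = 0.64628 kg m².
Point mass: I_cm = 0; centre at d = 0.403 + 0.403 + 0.533 + 0.533 = 1.872 m, so the parallel axis theorem gives I = 0 + (0.926)(1.872)² = 3.2451 kg m².
Thin rod: I_cm = (1/12)ML² = (1/12)(5.22)(0.673)² = 0.19702 kg m²; centre at d = 0.403 + 0.403 + 0.533 + 0.533 + 0.3365 = 2.2085 m, so the parallel axis theorem gives I = 0.19702 + (5.22)(2.2085)² = 25.657 kg m².
Total I = 1.4779 + 0.64628 + 3.2451 + 25.657 = 31.027 kg m².

31.0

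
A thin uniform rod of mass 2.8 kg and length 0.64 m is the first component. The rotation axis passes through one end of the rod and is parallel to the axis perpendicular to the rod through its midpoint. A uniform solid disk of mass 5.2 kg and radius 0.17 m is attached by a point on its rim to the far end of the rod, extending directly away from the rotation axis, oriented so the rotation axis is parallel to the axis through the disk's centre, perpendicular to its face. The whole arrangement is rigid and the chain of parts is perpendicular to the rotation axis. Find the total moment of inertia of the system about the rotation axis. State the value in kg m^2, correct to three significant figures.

3.87

Thin rod: I_cm = (1/12)ML² = (1/12)(2.8)(0.64)² = 0.095573 kg m^2; centre at d = 0.32 m, so the parallel axis theorem gives I = 0.095573 + (2.8)(0.32)² = 0.38229 kg m^2.
Solid disk: I_cm = (1/2)MR² = (1/2)(5.2)(0.17)² = 0.07514 kg m^2; centre at d = 0.32 + 0.32 + 0.17 = 0.81 m, so the parallel axis theorem gives I = 0.07514 + (5.2)(0.81)² = 3.4869 kg m^2.
Total I = 0.38229 + 3.4869 = 3.8692 kg m^2.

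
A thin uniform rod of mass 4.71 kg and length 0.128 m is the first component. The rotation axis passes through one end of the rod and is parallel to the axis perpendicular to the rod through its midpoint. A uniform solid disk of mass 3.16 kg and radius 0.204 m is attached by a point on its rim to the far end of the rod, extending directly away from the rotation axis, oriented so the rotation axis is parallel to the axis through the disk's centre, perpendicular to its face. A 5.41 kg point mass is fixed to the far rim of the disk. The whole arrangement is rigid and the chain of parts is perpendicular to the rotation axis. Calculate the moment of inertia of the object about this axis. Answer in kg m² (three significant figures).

1.99

Thin rod: I_cm = (1/12)ML² = (1/12)(4.71)(0.128)² = 0.0064307 kg m²; centre at d = 0.064 m, so I = I_cm + Md² gives I = 0.0064307 + (4.71)(0.064)² = 0.025723 kg m².
Solid disk: I_cm = (1/2)MR² = (1/2)(3.16)(0.204)² = 0.065753 kg m²; centre at d = 0.064 + 0.064 + 0.204 = 0.332 m, so I = I_cm + Md² gives I = 0.065753 + (3.16)(0.332)² = 0.41406 kg m².
Point mass: I_cm = 0; centre at d = 0.064 + 0.064 + 0.204 + 0.204 = 0.536 m, so I = I_cm + Md² gives I = 0 + (5.41)(0.536)² = 1.5543 kg m².
Total I = 0.025723 + 0.41406 + 1.5543 = 1.9941 kg m².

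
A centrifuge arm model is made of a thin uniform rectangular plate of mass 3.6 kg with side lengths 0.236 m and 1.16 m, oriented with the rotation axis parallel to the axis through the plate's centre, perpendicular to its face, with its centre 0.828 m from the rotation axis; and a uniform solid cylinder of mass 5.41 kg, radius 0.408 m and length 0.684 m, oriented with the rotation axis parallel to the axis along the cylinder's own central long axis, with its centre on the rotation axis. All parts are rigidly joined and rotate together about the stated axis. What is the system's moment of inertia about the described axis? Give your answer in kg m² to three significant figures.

Rectangular plate: I_cm = (1/12)M(a²+b²) = (1/12)(3.6)[(0.236)² + (1.16)²] = 0.42039 kg m²; centre at d = 0.828 m, so the parallel axis theorem gives I = 0.42039 + (3.6)(0.828)² = 2.8885 kg m².
Solid cylinder: I_cm = (1/2)MR² = (1/2)(5.41)(0.408)² = 0.45029 kg m²; axis through the centre, so I = 0.45029 kg m².
Total I = 2.8885 + 0.45029 = 3.3388 kg m².

3.34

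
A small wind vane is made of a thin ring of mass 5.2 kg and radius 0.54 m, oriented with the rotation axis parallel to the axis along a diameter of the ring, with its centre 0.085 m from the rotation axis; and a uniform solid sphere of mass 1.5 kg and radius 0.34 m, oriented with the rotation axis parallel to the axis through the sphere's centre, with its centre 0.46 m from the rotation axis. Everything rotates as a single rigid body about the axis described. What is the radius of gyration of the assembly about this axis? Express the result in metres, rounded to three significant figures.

Thin ring: I_cm = (1/2)MR² = (1/2)(5.2)(0.54)² = 0.75816 kg·m²; centre at d = 0.085 m, so the parallel axis theorem gives I = 0.75816 + (5.2)(0.085)² = 0.79573 kg·m².
Solid sphere: I_cm = (2/5)MR² = (2/5)(1.5)(0.34)² = 0.06936 kg·m²; centre at d = 0.46 m, so the parallel axis theorem gives I = 0.06936 + (1.5)(0.46)² = 0.38676 kg·m².
Total I = 1.1825 kg·m²; total mass M = 6.7 kg.
k = √(I/M) = √(1.1825/6.7) = 0.42011 m.

0.420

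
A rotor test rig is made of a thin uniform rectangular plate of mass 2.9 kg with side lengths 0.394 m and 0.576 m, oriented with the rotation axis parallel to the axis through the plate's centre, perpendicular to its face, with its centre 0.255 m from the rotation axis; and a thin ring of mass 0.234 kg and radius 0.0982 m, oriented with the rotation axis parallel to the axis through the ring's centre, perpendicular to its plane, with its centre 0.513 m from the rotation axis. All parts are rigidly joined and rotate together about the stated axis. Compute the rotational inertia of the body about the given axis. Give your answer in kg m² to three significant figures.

0.370

Rectangular plate: I_cm = (1/12)M(a²+b²) = (1/12)(2.9)[(0.394)² + (0.576)²] = 0.11769 kg m²; centre at d = 0.255 m, so I = I_cm + Md² gives I = 0.11769 + (2.9)(0.255)² = 0.30627 kg m².
Thin ring: I_cm = MR² = (0.234)(0.0982)² = 0.0022565 kg m²; centre at d = 0.513 m, so I = I_cm + Md² gives I = 0.0022565 + (0.234)(0.513)² = 0.063838 kg m².
Total I = 0.30627 + 0.063838 = 0.37011 kg m².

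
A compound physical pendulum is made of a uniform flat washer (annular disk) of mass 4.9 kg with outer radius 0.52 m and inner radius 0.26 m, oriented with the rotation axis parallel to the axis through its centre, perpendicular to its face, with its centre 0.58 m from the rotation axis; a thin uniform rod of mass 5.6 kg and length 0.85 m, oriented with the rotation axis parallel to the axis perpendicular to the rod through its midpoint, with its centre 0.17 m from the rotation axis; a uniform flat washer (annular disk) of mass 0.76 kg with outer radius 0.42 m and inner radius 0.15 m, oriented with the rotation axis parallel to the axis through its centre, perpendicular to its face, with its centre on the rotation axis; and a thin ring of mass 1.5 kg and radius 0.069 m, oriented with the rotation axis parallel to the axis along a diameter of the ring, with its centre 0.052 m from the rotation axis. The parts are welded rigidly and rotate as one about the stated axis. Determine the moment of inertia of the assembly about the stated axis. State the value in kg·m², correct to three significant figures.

3.06

Annular disk: I_cm = (1/2)M(R²+r²) = (1/2)(4.9)[(0.52)² + (0.26)²] = 0.8281 kg·m²; centre at d = 0.58 m, so I = I_cm + Md² gives I = 0.8281 + (4.9)(0.58)² = 2.4765 kg·m².
Thin rod: I_cm = (1/12)ML² = (1/12)(5.6)(0.85)² = 0.33717 kg·m²; centre at d = 0.17 m, so I = I_cm + Md² gives I = 0.33717 + (5.6)(0.17)² = 0.49901 kg·m².
Annular disk: I_cm = (1/2)M(R²+r²) = (1/2)(0.76)[(0.42)² + (0.15)²] = 0.075582 kg·m²; axis through the centre, so I = 0.075582 kg·m².
Thin ring: I_cm = (1/2)MR² = (1/2)(1.5)(0.069)² = 0.0035708 kg·m²; centre at d = 0.052 m, so I = I_cm + Md² gives I = 0.0035708 + (1.5)(0.052)² = 0.0076267 kg·m².
Total I = 2.4765 + 0.49901 + 0.075582 + 0.0076267 = 3.0587 kg·m².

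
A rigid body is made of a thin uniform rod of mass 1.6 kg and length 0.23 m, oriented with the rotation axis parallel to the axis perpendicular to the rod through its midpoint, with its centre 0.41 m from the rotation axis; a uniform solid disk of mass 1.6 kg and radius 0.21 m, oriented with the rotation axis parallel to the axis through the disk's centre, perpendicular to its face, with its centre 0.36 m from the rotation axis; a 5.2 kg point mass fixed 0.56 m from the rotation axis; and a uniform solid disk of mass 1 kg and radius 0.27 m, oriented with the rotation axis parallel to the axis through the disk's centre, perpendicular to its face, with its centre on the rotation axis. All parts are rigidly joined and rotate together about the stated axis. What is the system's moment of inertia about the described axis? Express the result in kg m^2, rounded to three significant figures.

2.19

Thin rod: I_cm = (1/12)ML² = (1/12)(1.6)(0.23)² = 0.0070533 kg m^2; centre at d = 0.41 m, so I = I_cm + Md² gives I = 0.0070533 + (1.6)(0.41)² = 0.27601 kg m^2.
Solid disk: I_cm = (1/2)MR² = (1/2)(1.6)(0.21)² = 0.03528 kg m^2; centre at d = 0.36 m, so I = I_cm + Md² gives I = 0.03528 + (1.6)(0.36)² = 0.24264 kg m^2.
Point mass: I_cm = 0; centre at d = 0.56 m, so I = I_cm + Md² gives I = 0 + (5.2)(0.56)² = 1.6307 kg m^2.
Solid disk: I_cm = (1/2)MR² = (1/2)(1)(0.27)² = 0.03645 kg m^2; axis through the centre, so I = 0.03645 kg m^2.
Total I = 0.27601 + 0.24264 + 1.6307 + 0.03645 = 2.1858 kg m^2.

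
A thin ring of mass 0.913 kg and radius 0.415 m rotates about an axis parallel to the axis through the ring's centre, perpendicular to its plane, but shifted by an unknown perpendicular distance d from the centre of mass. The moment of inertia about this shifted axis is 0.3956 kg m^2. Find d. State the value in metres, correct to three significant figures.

About the centre-of-mass axis, I_cm = MR² = (0.913)(0.415)² = 0.15724 kg m^2.
Parallel axis theorem: I = I_cm + Md², so Md² = 0.3956 − 0.15724 = 0.23836 kg m^2.
d = √(0.23836 / 0.913) = 0.51095 m.

0.511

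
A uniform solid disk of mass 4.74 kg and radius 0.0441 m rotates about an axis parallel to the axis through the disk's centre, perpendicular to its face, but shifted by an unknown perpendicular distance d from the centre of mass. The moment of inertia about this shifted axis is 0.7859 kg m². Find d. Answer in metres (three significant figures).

0.406

About the centre-of-mass axis, I_cm = (1/2)MR² = (1/2)(4.74)(0.0441)² = 0.0046092 kg m².
Parallel axis theorem: I = I_cm + Md², so Md² = 0.7859 − 0.0046092 = 0.78129 kg m².
d = √(0.78129 / 4.74) = 0.40599 m.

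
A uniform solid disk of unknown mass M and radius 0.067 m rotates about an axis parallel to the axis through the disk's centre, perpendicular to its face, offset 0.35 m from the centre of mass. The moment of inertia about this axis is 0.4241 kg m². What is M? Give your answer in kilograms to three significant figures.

3.40

I = I_cm + Md² = (1/2)MR² + Md² = M·[0.5·(0.067)² + (0.35)²] = M·0.12474.
So M = 0.4241 / 0.12474 = 3.3997 kg.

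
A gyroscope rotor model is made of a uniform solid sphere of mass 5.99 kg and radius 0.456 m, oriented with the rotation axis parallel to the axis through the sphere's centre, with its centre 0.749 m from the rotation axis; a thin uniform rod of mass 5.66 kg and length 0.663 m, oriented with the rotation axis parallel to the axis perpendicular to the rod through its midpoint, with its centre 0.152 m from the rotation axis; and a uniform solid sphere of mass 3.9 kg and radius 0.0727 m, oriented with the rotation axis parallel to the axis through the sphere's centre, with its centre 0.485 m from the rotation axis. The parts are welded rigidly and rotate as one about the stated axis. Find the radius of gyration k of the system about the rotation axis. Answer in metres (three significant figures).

0.574

Solid sphere: I_cm = (2/5)MR² = (2/5)(5.99)(0.456)² = 0.49821 kg m²; centre at d = 0.749 m, so the parallel axis theorem gives I = 0.49821 + (5.99)(0.749)² = 3.8586 kg m².
Thin rod: I_cm = (1/12)ML² = (1/12)(5.66)(0.663)² = 0.20733 kg m²; centre at d = 0.152 m, so the parallel axis theorem gives I = 0.20733 + (5.66)(0.152)² = 0.3381 kg m².
Solid sphere: I_cm = (2/5)MR² = (2/5)(3.9)(0.0727)² = 0.0082451 kg m²; centre at d = 0.485 m, so the parallel axis theorem gives I = 0.0082451 + (3.9)(0.485)² = 0.92562 kg m².
Total I = 5.1223 kg m²; total mass M = 15.55 kg.
k = √(I/M) = √(5.1223/15.55) = 0.57394 m.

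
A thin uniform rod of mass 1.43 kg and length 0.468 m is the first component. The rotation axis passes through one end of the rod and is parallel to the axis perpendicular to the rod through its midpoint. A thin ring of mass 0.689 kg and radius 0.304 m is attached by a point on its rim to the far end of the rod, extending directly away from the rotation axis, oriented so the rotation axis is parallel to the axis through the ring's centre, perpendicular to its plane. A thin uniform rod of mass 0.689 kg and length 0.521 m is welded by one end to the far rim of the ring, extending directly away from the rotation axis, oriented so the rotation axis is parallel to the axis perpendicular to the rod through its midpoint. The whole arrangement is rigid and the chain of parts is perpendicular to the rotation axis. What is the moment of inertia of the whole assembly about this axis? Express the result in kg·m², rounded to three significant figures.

Thin rod: I_cm = (1/12)ML² = (1/12)(1.43)(0.468)² = 0.0261 kg·m²; centre at d = 0.234 m, so the parallel axis theorem gives I = 0.0261 + (1.43)(0.234)² = 0.1044 kg·m².
Thin ring: I_cm = MR² = (0.689)(0.304)² = 0.063675 kg·m²; centre at d = 0.234 + 0.234 + 0.304 = 0.772 m, so the parallel axis theorem gives I = 0.063675 + (0.689)(0.772)² = 0.47431 kg·m².
Thin rod: I_cm = (1/12)ML² = (1/12)(0.689)(0.521)² = 0.015585 kg·m²; centre at d = 0.234 + 0.234 + 0.304 + 0.304 + 0.2605 = 1.3365 m, so the parallel axis theorem gives I = 0.015585 + (0.689)(1.3365)² = 1.2463 kg·m².
Total I = 0.1044 + 0.47431 + 1.2463 = 1.825 kg·m².

1.83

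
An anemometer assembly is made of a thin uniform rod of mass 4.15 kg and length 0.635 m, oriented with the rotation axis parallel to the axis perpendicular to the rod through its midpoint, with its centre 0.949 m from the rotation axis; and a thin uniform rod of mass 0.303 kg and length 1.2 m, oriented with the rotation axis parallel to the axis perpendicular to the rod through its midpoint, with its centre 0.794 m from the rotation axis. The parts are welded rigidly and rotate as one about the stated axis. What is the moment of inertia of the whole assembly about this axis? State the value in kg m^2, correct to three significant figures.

4.10

Thin rod: I_cm = (1/12)ML² = (1/12)(4.15)(0.635)² = 0.13945 kg m^2; centre at d = 0.949 m, so the parallel axis theorem gives I = 0.13945 + (4.15)(0.949)² = 3.8769 kg m^2.
Thin rod: I_cm = (1/12)ML² = (1/12)(0.303)(1.2)² = 0.03636 kg m^2; centre at d = 0.794 m, so the parallel axis theorem gives I = 0.03636 + (0.303)(0.794)² = 0.22738 kg m^2.
Total I = 3.8769 + 0.22738 = 4.1043 kg m^2.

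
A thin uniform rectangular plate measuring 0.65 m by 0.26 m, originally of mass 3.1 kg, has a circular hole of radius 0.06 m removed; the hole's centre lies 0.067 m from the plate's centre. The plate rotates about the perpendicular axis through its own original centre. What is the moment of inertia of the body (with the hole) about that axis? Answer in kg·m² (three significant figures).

0.125

Unpierced body about its centre: I₀ = (1/12)M(a²+b²) = (1/12)(3.1)[(0.65)² + (0.26)²] = 0.12661 kg·m².
The removed disk has mass m = M·πr²/(ab) = (3.1)·π(0.06)²/(0.65·0.26) = 0.20746 kg (same uniform areal density).
Its moment of inertia about the rotation axis (parallel-axis theorem): I_hole = (1/2)mr² + md² = (1/2)(0.20746)(0.06)² + (0.20746)(0.067)² = 0.0013047 kg·m².
Treating the hole as negative mass, I = I₀ − I_hole = 0.12661 − 0.0013047 = 0.1253 kg·m².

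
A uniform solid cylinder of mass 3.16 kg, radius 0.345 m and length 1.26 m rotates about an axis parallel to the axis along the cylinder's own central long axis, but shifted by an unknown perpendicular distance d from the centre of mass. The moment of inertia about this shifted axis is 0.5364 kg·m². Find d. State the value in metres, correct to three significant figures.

About the centre-of-mass axis, I_cm = (1/2)MR² = (1/2)(3.16)(0.345)² = 0.18806 kg·m².
Parallel axis theorem: I = I_cm + Md², so Md² = 0.5364 − 0.18806 = 0.34834 kg·m².
d = √(0.34834 / 3.16) = 0.33202 m.

0.332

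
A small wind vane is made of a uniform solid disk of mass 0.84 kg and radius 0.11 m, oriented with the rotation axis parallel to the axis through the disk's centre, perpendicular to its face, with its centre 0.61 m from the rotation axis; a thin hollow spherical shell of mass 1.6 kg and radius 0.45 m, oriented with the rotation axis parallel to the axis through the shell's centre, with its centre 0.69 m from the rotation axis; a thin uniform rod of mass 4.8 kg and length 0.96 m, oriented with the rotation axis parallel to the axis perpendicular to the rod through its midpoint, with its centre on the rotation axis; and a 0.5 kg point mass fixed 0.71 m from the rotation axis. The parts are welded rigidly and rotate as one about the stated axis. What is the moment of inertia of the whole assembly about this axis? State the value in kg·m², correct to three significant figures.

Solid disk: I_cm = (1/2)MR² = (1/2)(0.84)(0.11)² = 0.005082 kg·m²; centre at d = 0.61 m, so I = I_cm + Md² gives I = 0.005082 + (0.84)(0.61)² = 0.31765 kg·m².
Spherical shell: I_cm = (2/3)MR² = (2/3)(1.6)(0.45)² = 0.216 kg·m²; centre at d = 0.69 m, so I = I_cm + Md² gives I = 0.216 + (1.6)(0.69)² = 0.97776 kg·m².
Thin rod: I_cm = (1/12)ML² = (1/12)(4.8)(0.96)² = 0.36864 kg·m²; axis through the centre, so I = 0.36864 kg·m².
Point mass: I_cm = 0; centre at d = 0.71 m, so I = I_cm + Md² gives I = 0 + (0.5)(0.71)² = 0.25205 kg·m².
Total I = 0.31765 + 0.97776 + 0.36864 + 0.25205 = 1.9161 kg·m².

1.92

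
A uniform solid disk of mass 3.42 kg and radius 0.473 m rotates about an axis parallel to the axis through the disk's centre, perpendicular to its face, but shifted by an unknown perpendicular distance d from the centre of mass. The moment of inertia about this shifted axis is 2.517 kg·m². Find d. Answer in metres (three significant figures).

About the centre-of-mass axis, I_cm = (1/2)MR² = (1/2)(3.42)(0.473)² = 0.38258 kg·m².
Parallel axis theorem: I = I_cm + Md², so Md² = 2.517 − 0.38258 = 2.1344 kg·m².
d = √(2.1344 / 3.42) = 0.79 m.

0.790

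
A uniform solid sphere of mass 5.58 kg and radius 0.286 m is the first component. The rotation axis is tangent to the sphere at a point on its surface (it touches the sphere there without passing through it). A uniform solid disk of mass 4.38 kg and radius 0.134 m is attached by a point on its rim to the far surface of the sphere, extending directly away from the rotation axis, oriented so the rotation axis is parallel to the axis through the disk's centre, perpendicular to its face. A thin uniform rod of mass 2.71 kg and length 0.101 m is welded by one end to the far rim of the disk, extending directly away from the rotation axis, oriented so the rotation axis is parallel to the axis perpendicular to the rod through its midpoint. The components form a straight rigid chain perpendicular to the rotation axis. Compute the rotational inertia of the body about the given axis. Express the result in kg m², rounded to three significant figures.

Solid sphere: I_cm = (2/5)MR² = (2/5)(5.58)(0.286)² = 0.18257 kg m²; centre at d = 0.286 m, so the parallel axis theorem gives I = 0.18257 + (5.58)(0.286)² = 0.63899 kg m².
Solid disk: I_cm = (1/2)MR² = (1/2)(4.38)(0.134)² = 0.039324 kg m²; centre at d = 0.286 + 0.286 + 0.134 = 0.706 m, so the parallel axis theorem gives I = 0.039324 + (4.38)(0.706)² = 2.2225 kg m².
Thin rod: I_cm = (1/12)ML² = (1/12)(2.71)(0.101)² = 0.0023037 kg m²; centre at d = 0.286 + 0.286 + 0.134 + 0.134 + 0.0505 = 0.8905 m, so the parallel axis theorem gives I = 0.0023037 + (2.71)(0.8905)² = 2.1513 kg m².
Total I = 0.63899 + 2.2225 + 2.1513 = 5.0128 kg m².

5.01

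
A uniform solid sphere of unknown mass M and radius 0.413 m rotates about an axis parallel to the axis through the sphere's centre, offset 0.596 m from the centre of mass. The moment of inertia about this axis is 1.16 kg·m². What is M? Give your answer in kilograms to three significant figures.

2.74

I = I_cm + Md² = (2/5)MR² + Md² = M·[0.4·(0.413)² + (0.596)²] = M·0.42344.
So M = 1.16 / 0.42344 = 2.7394 kg.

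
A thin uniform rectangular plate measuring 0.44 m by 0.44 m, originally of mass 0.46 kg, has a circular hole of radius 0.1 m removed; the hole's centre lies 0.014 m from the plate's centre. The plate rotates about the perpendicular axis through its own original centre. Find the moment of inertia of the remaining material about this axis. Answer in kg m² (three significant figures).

Unpierced body about its centre: I₀ = (1/12)M(a²+b²) = (1/12)(0.46)[(0.44)² + (0.44)²] = 0.014843 kg m².
The removed disk has mass m = M·πr²/(ab) = (0.46)·π(0.1)²/(0.44·0.44) = 0.074645 kg (same uniform areal density).
Its moment of inertia about the rotation axis (parallel-axis theorem): I_hole = (1/2)mr² + md² = (1/2)(0.074645)(0.1)² + (0.074645)(0.014)² = 0.00038786 kg m².
Treating the hole as negative mass, I = I₀ − I_hole = 0.014843 − 0.00038786 = 0.014455 kg m².

0.0145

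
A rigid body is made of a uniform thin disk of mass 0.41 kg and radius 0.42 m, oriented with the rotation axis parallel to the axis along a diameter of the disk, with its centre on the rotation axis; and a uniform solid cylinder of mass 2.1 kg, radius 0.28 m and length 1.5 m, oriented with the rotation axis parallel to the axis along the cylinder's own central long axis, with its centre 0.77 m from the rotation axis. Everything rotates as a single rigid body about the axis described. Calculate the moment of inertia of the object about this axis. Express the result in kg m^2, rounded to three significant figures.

Thin disk: I_cm = (1/4)MR² = (1/4)(0.41)(0.42)² = 0.018081 kg m^2; axis through the centre, so I = 0.018081 kg m^2.
Solid cylinder: I_cm = (1/2)MR² = (1/2)(2.1)(0.28)² = 0.08232 kg m^2; centre at d = 0.77 m, so I = I_cm + Md² gives I = 0.08232 + (2.1)(0.77)² = 1.3274 kg m^2.
Total I = 0.018081 + 1.3274 = 1.3455 kg m^2.

1.35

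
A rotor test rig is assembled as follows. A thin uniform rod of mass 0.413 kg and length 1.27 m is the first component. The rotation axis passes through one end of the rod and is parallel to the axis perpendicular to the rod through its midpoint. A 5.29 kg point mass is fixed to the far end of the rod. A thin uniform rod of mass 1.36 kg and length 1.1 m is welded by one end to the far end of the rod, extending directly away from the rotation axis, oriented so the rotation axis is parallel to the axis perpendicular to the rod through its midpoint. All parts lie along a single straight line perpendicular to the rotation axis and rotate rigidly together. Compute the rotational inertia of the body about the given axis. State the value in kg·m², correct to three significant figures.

Thin rod: I_cm = (1/12)ML² = (1/12)(0.413)(1.27)² = 0.055511 kg·m²; centre at d = 0.635 m, so I = I_cm + Md² gives I = 0.055511 + (0.413)(0.635)² = 0.22204 kg·m².
Point mass: I_cm = 0; centre at d = 0.635 + 0.635 = 1.27 m, so I = I_cm + Md² gives I = 0 + (5.29)(1.27)² = 8.5322 kg·m².
Thin rod: I_cm = (1/12)ML² = (1/12)(1.36)(1.1)² = 0.13713 kg·m²; centre at d = 0.635 + 0.635 + 0.55 = 1.82 m, so I = I_cm + Md² gives I = 0.13713 + (1.36)(1.82)² = 4.642 kg·m².
Total I = 0.22204 + 8.5322 + 4.642 = 13.396 kg·m².

13.4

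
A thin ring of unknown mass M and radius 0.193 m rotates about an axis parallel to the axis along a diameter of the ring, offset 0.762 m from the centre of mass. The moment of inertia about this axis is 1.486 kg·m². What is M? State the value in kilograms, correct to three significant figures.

2.48

I = I_cm + Md² = (1/2)MR² + Md² = M·[0.5·(0.193)² + (0.762)²] = M·0.59927.
So M = 1.486 / 0.59927 = 2.4797 kg.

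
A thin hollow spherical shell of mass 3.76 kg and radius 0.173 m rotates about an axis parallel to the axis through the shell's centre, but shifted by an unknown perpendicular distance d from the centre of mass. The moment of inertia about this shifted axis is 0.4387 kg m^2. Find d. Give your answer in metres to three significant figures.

About the centre-of-mass axis, I_cm = (2/3)MR² = (2/3)(3.76)(0.173)² = 0.075022 kg m^2.
Parallel axis theorem: I = I_cm + Md², so Md² = 0.4387 − 0.075022 = 0.36368 kg m^2.
d = √(0.36368 / 3.76) = 0.311 m.

0.311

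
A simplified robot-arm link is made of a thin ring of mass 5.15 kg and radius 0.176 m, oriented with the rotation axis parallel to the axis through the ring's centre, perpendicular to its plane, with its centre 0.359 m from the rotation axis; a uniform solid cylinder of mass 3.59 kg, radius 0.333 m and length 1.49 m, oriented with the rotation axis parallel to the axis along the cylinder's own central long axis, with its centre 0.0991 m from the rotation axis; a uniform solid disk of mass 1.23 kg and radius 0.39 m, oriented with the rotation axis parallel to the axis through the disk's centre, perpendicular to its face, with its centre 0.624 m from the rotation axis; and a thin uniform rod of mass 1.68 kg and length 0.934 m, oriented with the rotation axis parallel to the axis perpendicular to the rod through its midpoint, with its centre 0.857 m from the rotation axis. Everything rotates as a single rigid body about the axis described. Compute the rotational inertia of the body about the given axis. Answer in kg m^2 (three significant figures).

2.99

Thin ring: I_cm = MR² = (5.15)(0.176)² = 0.15953 kg m^2; centre at d = 0.359 m, so the parallel axis theorem gives I = 0.15953 + (5.15)(0.359)² = 0.82326 kg m^2.
Solid cylinder: I_cm = (1/2)MR² = (1/2)(3.59)(0.333)² = 0.19905 kg m^2; centre at d = 0.0991 m, so the parallel axis theorem gives I = 0.19905 + (3.59)(0.0991)² = 0.2343 kg m^2.
Solid disk: I_cm = (1/2)MR² = (1/2)(1.23)(0.39)² = 0.093542 kg m^2; centre at d = 0.624 m, so the parallel axis theorem gives I = 0.093542 + (1.23)(0.624)² = 0.57247 kg m^2.
Thin rod: I_cm = (1/12)ML² = (1/12)(1.68)(0.934)² = 0.12213 kg m^2; centre at d = 0.857 m, so the parallel axis theorem gives I = 0.12213 + (1.68)(0.857)² = 1.356 kg m^2.
Total I = 0.82326 + 0.2343 + 0.57247 + 1.356 = 2.986 kg m^2.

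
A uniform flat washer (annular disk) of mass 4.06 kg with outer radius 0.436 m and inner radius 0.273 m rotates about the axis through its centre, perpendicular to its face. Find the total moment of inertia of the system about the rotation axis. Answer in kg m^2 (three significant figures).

0.537

I_cm = (1/2)M(R²+r²) = (1/2)(4.06)[(0.436)² + (0.273)²] = 0.53719 kg m^2; axis through the centre, so I = 0.53719 kg m^2.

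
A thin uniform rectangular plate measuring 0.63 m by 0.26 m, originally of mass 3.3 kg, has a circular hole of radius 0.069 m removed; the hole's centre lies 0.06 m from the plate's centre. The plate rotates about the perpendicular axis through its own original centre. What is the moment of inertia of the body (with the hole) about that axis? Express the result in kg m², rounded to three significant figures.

0.126

Unpierced body about its centre: I₀ = (1/12)M(a²+b²) = (1/12)(3.3)[(0.63)² + (0.26)²] = 0.12774 kg m².
The removed disk has mass m = M·πr²/(ab) = (3.3)·π(0.069)²/(0.63·0.26) = 0.30133 kg (same uniform areal density).
Its moment of inertia about the rotation axis (parallel-axis theorem): I_hole = (1/2)mr² + md² = (1/2)(0.30133)(0.069)² + (0.30133)(0.06)² = 0.0018021 kg m².
Treating the hole as negative mass, I = I₀ − I_hole = 0.12774 − 0.0018021 = 0.12594 kg m².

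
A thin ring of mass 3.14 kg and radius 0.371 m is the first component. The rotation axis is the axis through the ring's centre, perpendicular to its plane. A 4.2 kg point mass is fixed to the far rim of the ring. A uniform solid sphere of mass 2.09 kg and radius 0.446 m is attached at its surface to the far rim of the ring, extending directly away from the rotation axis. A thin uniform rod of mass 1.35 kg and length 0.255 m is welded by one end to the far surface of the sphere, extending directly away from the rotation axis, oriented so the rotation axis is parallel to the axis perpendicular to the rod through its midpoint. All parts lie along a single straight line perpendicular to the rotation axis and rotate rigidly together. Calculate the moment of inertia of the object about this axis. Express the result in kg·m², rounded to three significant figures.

5.19

Thin ring: I_cm = MR² = (3.14)(0.371)² = 0.43219 kg·m²; axis through the centre, so I = 0.43219 kg·m².
Point mass: I_cm = 0; centre at d = 0.371 m, so I = I_cm + Md² gives I = 0 + (4.2)(0.371)² = 0.57809 kg·m².
Solid sphere: I_cm = (2/5)MR² = (2/5)(2.09)(0.446)² = 0.16629 kg·m²; centre at d = 0.371 + 0.446 = 0.817 m, so I = I_cm + Md² gives I = 0.16629 + (2.09)(0.817)² = 1.5613 kg·m².
Thin rod: I_cm = (1/12)ML² = (1/12)(1.35)(0.255)² = 0.0073153 kg·m²; centre at d = 0.371 + 0.446 + 0.446 + 0.1275 = 1.3905 m, so I = I_cm + Md² gives I = 0.0073153 + (1.35)(1.3905)² = 2.6175 kg·m².
Total I = 0.43219 + 0.57809 + 1.5613 + 2.6175 = 5.1892 kg·m².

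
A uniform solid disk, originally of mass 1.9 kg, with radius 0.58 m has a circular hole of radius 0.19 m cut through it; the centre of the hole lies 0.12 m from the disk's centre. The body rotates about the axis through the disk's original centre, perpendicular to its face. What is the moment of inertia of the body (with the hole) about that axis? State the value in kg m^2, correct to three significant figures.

0.313

Unpierced body about its centre: I₀ = (1/2)MR² = (1/2)(1.9)(0.58)² = 0.31958 kg m^2.
The removed disk has mass m = M·(r/R)² = (1.9)(0.19/0.58)² = 0.20389 kg (same uniform areal density).
Its moment of inertia about the rotation axis (parallel-axis theorem): I_hole = (1/2)mr² + md² = (1/2)(0.20389)(0.19)² + (0.20389)(0.12)² = 0.0066164 kg m^2.
Treating the hole as negative mass, I = I₀ − I_hole = 0.31958 − 0.0066164 = 0.31296 kg m^2.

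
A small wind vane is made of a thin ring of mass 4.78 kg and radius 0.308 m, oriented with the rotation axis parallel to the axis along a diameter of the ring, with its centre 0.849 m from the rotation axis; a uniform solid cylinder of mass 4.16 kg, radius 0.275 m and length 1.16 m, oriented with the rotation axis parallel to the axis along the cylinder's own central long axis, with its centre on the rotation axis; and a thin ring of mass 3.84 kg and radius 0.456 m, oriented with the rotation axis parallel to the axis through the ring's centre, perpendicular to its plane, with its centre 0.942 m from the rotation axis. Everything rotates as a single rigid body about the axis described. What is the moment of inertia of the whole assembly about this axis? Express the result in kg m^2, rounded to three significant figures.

8.04

Thin ring: I_cm = (1/2)MR² = (1/2)(4.78)(0.308)² = 0.22672 kg m^2; centre at d = 0.849 m, so I = I_cm + Md² gives I = 0.22672 + (4.78)(0.849)² = 3.6722 kg m^2.
Solid cylinder: I_cm = (1/2)MR² = (1/2)(4.16)(0.275)² = 0.1573 kg m^2; axis through the centre, so I = 0.1573 kg m^2.
Thin ring: I_cm = MR² = (3.84)(0.456)² = 0.79847 kg m^2; centre at d = 0.942 m, so I = I_cm + Md² gives I = 0.79847 + (3.84)(0.942)² = 4.206 kg m^2.
Total I = 3.6722 + 0.1573 + 4.206 = 8.0354 kg m^2.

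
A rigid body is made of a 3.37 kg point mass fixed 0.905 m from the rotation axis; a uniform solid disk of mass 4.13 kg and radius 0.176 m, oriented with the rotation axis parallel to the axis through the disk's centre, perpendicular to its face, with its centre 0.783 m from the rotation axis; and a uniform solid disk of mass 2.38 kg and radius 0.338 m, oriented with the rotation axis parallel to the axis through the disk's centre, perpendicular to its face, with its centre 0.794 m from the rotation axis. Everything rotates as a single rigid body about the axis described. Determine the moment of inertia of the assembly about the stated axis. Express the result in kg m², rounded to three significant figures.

Point mass: I_cm = 0; centre at d = 0.905 m, so I = I_cm + Md² gives I = 0 + (3.37)(0.905)² = 2.7601 kg m².
Solid disk: I_cm = (1/2)MR² = (1/2)(4.13)(0.176)² = 0.063965 kg m²; centre at d = 0.783 m, so I = I_cm + Md² gives I = 0.063965 + (4.13)(0.783)² = 2.596 kg m².
Solid disk: I_cm = (1/2)MR² = (1/2)(2.38)(0.338)² = 0.13595 kg m²; centre at d = 0.794 m, so I = I_cm + Md² gives I = 0.13595 + (2.38)(0.794)² = 1.6364 kg m².
Total I = 2.7601 + 2.596 + 1.6364 = 6.9925 kg m².

6.99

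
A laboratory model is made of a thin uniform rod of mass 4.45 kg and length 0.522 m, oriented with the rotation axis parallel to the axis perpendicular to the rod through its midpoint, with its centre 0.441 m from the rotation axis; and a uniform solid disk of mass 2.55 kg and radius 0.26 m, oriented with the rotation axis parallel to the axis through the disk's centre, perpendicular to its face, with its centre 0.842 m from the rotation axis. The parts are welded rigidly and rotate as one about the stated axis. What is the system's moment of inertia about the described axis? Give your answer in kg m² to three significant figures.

Thin rod: I_cm = (1/12)ML² = (1/12)(4.45)(0.522)² = 0.10105 kg m²; centre at d = 0.441 m, so the parallel axis theorem gives I = 0.10105 + (4.45)(0.441)² = 0.96649 kg m².
Solid disk: I_cm = (1/2)MR² = (1/2)(2.55)(0.26)² = 0.08619 kg m²; centre at d = 0.842 m, so the parallel axis theorem gives I = 0.08619 + (2.55)(0.842)² = 1.894 kg m².
Total I = 0.96649 + 1.894 = 2.8605 kg m².

2.86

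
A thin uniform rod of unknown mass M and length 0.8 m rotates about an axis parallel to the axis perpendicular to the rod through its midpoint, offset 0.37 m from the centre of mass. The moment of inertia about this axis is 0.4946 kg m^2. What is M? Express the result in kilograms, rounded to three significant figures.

2.60

I = I_cm + Md² = (1/12)ML² + Md² = M·[0.0833333·(0.8)² + (0.37)²] = M·0.19023.
So M = 0.4946 / 0.19023 = 2.6 kg.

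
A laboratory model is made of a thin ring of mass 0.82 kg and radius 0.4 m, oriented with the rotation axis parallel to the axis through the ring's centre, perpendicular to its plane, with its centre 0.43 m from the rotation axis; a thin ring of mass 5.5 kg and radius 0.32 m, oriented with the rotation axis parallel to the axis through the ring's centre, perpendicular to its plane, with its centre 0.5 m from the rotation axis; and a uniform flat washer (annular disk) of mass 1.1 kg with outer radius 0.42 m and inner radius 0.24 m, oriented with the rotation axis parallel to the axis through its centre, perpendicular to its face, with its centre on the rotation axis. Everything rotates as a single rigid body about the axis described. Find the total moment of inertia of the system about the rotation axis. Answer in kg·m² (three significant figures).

2.35

Thin ring: I_cm = MR² = (0.82)(0.4)² = 0.1312 kg·m²; centre at d = 0.43 m, so I = I_cm + Md² gives I = 0.1312 + (0.82)(0.43)² = 0.28282 kg·m².
Thin ring: I_cm = MR² = (5.5)(0.32)² = 0.5632 kg·m²; centre at d = 0.5 m, so I = I_cm + Md² gives I = 0.5632 + (5.5)(0.5)² = 1.9382 kg·m².
Annular disk: I_cm = (1/2)M(R²+r²) = (1/2)(1.1)[(0.42)² + (0.24)²] = 0.1287 kg·m²; axis through the centre, so I = 0.1287 kg·m².
Total I = 0.28282 + 1.9382 + 0.1287 = 2.3497 kg·m².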